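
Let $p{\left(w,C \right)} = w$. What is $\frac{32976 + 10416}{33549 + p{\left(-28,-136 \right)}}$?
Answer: $\frac{43392}{33521} \approx 1.2945$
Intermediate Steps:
$\frac{32976 + 10416}{33549 + p{\left(-28,-136 \right)}} = \frac{32976 + 10416}{33549 - 28} = \frac{43392}{33521}$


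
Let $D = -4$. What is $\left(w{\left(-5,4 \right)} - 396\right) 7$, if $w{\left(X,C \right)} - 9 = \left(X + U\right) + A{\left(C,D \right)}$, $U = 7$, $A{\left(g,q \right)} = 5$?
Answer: $-2660$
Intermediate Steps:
$w{\left(X,C \right)} = 21 + X$ ($w{\left(X,C \right)} = 9 + \left(\left(X + 7\right) + 5\right) = 9 + \left(\left(7 + X\right) + 5\right) = 9 + \left(12 + X\right) = 21 + X$)
$\left(w{\left(-5,4 \right)} - 396\right) 7 = \left(\left(21 - 5\right) - 396\right) 7 = \left(16 - 396\right) 7 = \left(-380\right) 7 = -2660$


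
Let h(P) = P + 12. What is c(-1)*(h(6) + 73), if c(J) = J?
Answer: -91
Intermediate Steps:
h(P) = 12 + P
c(-1)*(h(6) + 73) = -((12 + 6) + 73) = -(18 + 73) = -1*91 = -91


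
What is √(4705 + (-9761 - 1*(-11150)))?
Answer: √6094 ≈ 78.064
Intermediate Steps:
√(4705 + (-9761 - 1*(-11150))) = √(4705 + (-9761 + 11150)) = √(4705 + 1389) = √6094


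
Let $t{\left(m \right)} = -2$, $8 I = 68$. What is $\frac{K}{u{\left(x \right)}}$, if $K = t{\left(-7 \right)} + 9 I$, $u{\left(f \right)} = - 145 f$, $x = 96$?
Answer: $- \frac{149}{27840} \approx -0.005352$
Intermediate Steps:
$I = \frac{17}{2}$ ($I = \frac{1}{8} \cdot 68 = \frac{17}{2} \approx 8.5$)
$K = \frac{149}{2}$ ($K = -2 + 9 \cdot \frac{17}{2} = -2 + \frac{153}{2} = \frac{149}{2} \approx 74.5$)
$\frac{K}{u{\left(x \right)}} = \frac{149}{2 \left(\left(-145\right) 96\right)} = \frac{149}{2 \left(-13920\right)} = \frac{149}{2} \left(- \frac{1}{13920}\right) = - \frac{149}{27840}$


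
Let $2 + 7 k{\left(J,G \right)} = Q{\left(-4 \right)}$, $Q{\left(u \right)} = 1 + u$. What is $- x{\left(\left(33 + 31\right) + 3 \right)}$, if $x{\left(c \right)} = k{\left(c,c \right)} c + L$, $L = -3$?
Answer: $\frac{356}{7} \approx 50.857$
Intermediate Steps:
$k{\left(J,G \right)} = - \frac{5}{7}$ ($k{\left(J,G \right)} = - \frac{2}{7} + \frac{1 - 4}{7} = - \frac{2}{7} + \frac{1}{7} \left(-3\right) = - \frac{2}{7} - \frac{3}{7} = - \frac{5}{7}$)
$x{\left(c \right)} = -3 - \frac{5 c}{7}$ ($x{\left(c \right)} = - \frac{5 c}{7} - 3 = -3 - \frac{5 c}{7}$)
$- x{\left(\left(33 + 31\right) + 3 \right)} = - (-3 - \frac{5 \left(\left(33 + 31\right) + 3\right)}{7}) = - (-3 - \frac{5 \left(64 + 3\right)}{7}) = - (-3 - \frac{335}{7}) = \left(-1\right) \left(- \frac{356}{7}\right) = \frac{356}{7}$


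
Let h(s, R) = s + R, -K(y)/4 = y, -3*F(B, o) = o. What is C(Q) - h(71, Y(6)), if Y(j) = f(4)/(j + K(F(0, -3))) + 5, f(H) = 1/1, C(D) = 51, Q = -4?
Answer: -51/2 ≈ -25.500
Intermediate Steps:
F(B, o) = -o/3
K(y) = -4*y
f(H) = 1
Y(j) = 5 + 1/(-4 + j) (Y(j) = 1/(j - (-4)*(-3)/3) + 5 = 1/(j - 4*1) + 5 = 1/(j - 4) + 5 = 1/(-4 + j) + 5 = 5 + 1/(-4 + j))
h(s, R) = R + s
C(Q) - h(71, Y(6)) = 51 - ((-19 + 5*6)/(-4 + 6) + 71) = 51 - ((-19 + 30)/2 + 71) = 51 - ((½)*11 + 71) = 51 - (11/2 + 71) = 51 - 1*153/2 = 51 - 153/2 = -51/2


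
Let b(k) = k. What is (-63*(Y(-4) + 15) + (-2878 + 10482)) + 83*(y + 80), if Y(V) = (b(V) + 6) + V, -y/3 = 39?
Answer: 3714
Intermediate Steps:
y = -117 (y = -3*39 = -117)
Y(V) = 6 + 2*V (Y(V) = (V + 6) + V = (6 + V) + V = 6 + 2*V)
(-63*(Y(-4) + 15) + (-2878 + 10482)) + 83*(y + 80) = (-63*((6 + 2*(-4)) + 15) + (-2878 + 10482)) + 83*(-117 + 80) = (-63*((6 - 8) + 15) + 7604) + 83*(-37) = (-63*(-2 + 15) + 7604) - 3071 = (-63*13 + 7604) - 3071 = (-819 + 7604) - 3071 = 6785 - 3071 = 3714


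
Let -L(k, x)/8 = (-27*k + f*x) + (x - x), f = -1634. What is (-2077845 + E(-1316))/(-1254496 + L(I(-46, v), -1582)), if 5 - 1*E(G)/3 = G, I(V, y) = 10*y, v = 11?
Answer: 1036941/10955320 ≈ 0.094652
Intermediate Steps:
E(G) = 15 - 3*G
L(k, x) = 216*k + 13072*x (L(k, x) = -8*((-27*k - 1634*x) + (x - x)) = -8*((-1634*x - 27*k) + 0) = -8*(-1634*x - 27*k) = 216*k + 13072*x)
(-2077845 + E(-1316))/(-1254496 + L(I(-46, v), -1582)) = (-2077845 + (15 - 3*(-1316)))/(-1254496 + (216*(10*11) + 13072*(-1582))) = (-2077845 + (15 + 3948))/(-1254496 + (216*110 - 20679904)) = (-2077845 + 3963)/(-1254496 + (23760 - 20679904)) = -2073882/(-1254496 - 20656144) = -2073882/(-21910640) = -2073882*(-1/21910640) = 1036941/10955320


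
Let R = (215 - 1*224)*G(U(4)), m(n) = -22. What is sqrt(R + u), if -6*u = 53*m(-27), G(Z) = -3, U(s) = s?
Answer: 2*sqrt(498)/3 ≈ 14.877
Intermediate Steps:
u = 583/3 (u = -53*(-22)/6 = -1/6*(-1166) = 583/3 ≈ 194.33)
R = 27 (R = (215 - 1*224)*(-3) = (215 - 224)*(-3) = -9*(-3) = 27)
sqrt(R + u) = sqrt(27 + 583/3) = sqrt(664/3) = 2*sqrt(498)/3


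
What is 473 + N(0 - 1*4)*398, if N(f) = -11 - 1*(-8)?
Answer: -721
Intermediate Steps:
N(f) = -3 (N(f) = -11 + 8 = -3)
473 + N(0 - 1*4)*398 = 473 - 3*398 = 473 - 1194 = -721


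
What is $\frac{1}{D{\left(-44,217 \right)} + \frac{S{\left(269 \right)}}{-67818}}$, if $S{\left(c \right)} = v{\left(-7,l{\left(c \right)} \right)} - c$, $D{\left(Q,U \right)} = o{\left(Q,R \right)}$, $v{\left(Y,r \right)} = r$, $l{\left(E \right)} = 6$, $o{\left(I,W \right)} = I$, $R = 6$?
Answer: $- \frac{67818}{2983729} \approx -0.022729$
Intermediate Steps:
$D{\left(Q,U \right)} = Q$
$S{\left(c \right)} = 6 - c$
$\frac{1}{D{\left(-44,217 \right)} + \frac{S{\left(269 \right)}}{-67818}} = \frac{1}{-44 + \frac{6 - 269}{-67818}} = \frac{1}{-44 + \left(6 - 269\right) \left(- \frac{1}{67818}\right)} = \frac{1}{-44 - - \frac{263}{67818}} = \frac{1}{-44 + \frac{263}{67818}} = \frac{1}{- \frac{2983729}{67818}} = - \frac{67818}{2983729}$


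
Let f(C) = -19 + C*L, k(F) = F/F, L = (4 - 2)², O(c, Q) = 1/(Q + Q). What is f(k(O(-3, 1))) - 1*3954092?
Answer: -3954107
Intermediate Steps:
O(c, Q) = 1/(2*Q)
L = 4 (L = 2² = 4)
k(F) = 1
f(C) = -19 + 4*C (f(C) = -19 + C*4 = -19 + 4*C)
f(k(O(-3, 1))) - 1*3954092 = (-19 + 4*1) - 1*3954092 = (-19 + 4) - 3954092 = -15 - 3954092 = -3954107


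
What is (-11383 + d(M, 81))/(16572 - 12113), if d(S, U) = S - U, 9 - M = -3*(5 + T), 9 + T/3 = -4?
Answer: -127/49 ≈ -2.5918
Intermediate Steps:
T = -39 (T = -27 + 3*(-4) = -27 - 12 = -39)
M = -93 (M = 9 - (-3)*(5 - 39) = 9 - (-3)*(-34) = 9 - 1*102 = 9 - 102 = -93)
(-11383 + d(M, 81))/(16572 - 12113) = (-11383 + (-93 - 1*81))/(16572 - 12113) = (-11383 + (-93 - 81))/4459 = (-11383 - 174)*(1/4459) = -11557*1/4459 = -127/49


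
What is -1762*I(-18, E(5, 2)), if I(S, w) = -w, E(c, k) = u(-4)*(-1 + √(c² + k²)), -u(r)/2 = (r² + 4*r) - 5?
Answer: -17620 + 17620*√29 ≈ 77267.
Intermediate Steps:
u(r) = 10 - 8*r - 2*r² (u(r) = -2*((r² + 4*r) - 5) = -2*(-5 + r² + 4*r) = 10 - 8*r - 2*r²)
E(c, k) = -10 + 10*√(c² + k²) (E(c, k) = (10 - 8*(-4) - 2*(-4)²)*(-1 + √(c² + k²)) = (10 + 32 - 2*16)*(-1 + √(c² + k²)) = (10 + 32 - 32)*(-1 + √(c² + k²)) = 10*(-1 + √(c² + k²)) = -10 + 10*√(c² + k²))
-1762*I(-18, E(5, 2)) = -(-1762)*(-10 + 10*√(5² + 2²)) = -(-1762)*(-10 + 10*√(25 + 4)) = -(-1762)*(-10 + 10*√29) = -1762*(10 - 10*√29) = -17620 + 17620*√29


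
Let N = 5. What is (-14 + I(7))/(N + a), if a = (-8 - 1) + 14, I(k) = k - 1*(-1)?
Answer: -⅗ ≈ -0.60000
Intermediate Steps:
I(k) = 1 + k (I(k) = k + 1 = 1 + k)
a = 5 (a = -9 + 14 = 5)
(-14 + I(7))/(N + a) = (-14 + (1 + 7))/(5 + 5) = (-14 + 8)/10 = (⅒)*(-6) = -⅗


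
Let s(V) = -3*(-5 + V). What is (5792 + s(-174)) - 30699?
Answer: -24370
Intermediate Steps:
s(V) = 15 - 3*V
(5792 + s(-174)) - 30699 = (5792 + (15 - 3*(-174))) - 30699 = (5792 + (15 + 522)) - 30699 = (5792 + 537) - 30699 = 6329 - 30699 = -24370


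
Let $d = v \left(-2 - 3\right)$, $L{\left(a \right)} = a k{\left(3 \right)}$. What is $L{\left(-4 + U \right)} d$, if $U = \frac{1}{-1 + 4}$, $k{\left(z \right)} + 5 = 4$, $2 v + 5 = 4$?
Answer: $\frac{55}{6} \approx 9.1667$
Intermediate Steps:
$v = - \frac{1}{2}$ ($v = - \frac{5}{2} + \frac{1}{2} \cdot 4 = - \frac{5}{2} + 2 = - \frac{1}{2} \approx -0.5$)
$k{\left(z \right)} = -1$ ($k{\left(z \right)} = -5 + 4 = -1$)
$U = \frac{1}{3} \approx 0.33333$
$L{\left(a \right)} = - a$ ($L{\left(a \right)} = a \left(-1\right) = - a$)
$d = \frac{5}{2}$ ($d = - \frac{-2 - 3}{2} = \left(- \frac{1}{2}\right) \left(-5\right) = \frac{5}{2} \approx 2.5$)
$L{\left(-4 + U \right)} d = - (-4 + \frac{1}{3}) \frac{5}{2} = \left(-1\right) \left(- \frac{11}{3}\right) \frac{5}{2} = \frac{11}{3} \cdot \frac{5}{2} = \frac{55}{6}$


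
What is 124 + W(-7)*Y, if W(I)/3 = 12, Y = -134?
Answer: -4700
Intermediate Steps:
W(I) = 36 (W(I) = 3*12 = 36)
124 + W(-7)*Y = 124 + 36*(-134) = 124 - 4824 = -4700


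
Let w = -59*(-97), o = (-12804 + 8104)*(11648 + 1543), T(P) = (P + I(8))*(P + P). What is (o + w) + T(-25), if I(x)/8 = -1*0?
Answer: -61990727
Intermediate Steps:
I(x) = 0 (I(x) = 8*(-1*0) = 8*0 = 0)
T(P) = 2*P² (T(P) = (P + 0)*(P + P) = P*(2*P) = 2*P²)
o = -61997700 (o = -4700*13191 = -61997700)
w = 5723
(o + w) + T(-25) = (-61997700 + 5723) + 2*(-25)² = -61991977 + 2*625 = -61991977 + 1250 = -61990727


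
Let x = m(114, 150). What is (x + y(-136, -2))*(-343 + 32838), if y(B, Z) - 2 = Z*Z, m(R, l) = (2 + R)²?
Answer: 437447690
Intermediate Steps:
y(B, Z) = 2 + Z² (y(B, Z) = 2 + Z*Z = 2 + Z²)
x = 13456 (x = (2 + 114)² = 116² = 13456)
(x + y(-136, -2))*(-343 + 32838) = (13456 + (2 + (-2)²))*(-343 + 32838) = (13456 + (2 + 4))*32495 = (13456 + 6)*32495 = 13462*32495 = 437447690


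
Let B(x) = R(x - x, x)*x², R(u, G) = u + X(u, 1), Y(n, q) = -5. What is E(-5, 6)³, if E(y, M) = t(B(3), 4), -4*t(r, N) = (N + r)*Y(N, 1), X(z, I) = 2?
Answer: 166375/8 ≈ 20797.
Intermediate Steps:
R(u, G) = 2 + u (R(u, G) = u + 2 = 2 + u)
B(x) = 2*x² (B(x) = (2 + (x - x))*x² = (2 + 0)*x² = 2*x²)
t(r, N) = 5*N/4 + 5*r/4 (t(r, N) = -(N + r)*(-5)/4 = -(-5*N - 5*r)/4 = 5*N/4 + 5*r/4)
E(y, M) = 55/2 (E(y, M) = (5/4)*4 + 5*(2*3²)/4 = 5 + 5*(2*9)/4 = 5 + (5/4)*18 = 5 + 45/2 = 55/2)
E(-5, 6)³ = (55/2)³ = 166375/8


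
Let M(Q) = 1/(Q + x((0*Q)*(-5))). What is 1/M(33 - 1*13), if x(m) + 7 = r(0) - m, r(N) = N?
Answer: 13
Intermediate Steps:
x(m) = -7 - m (x(m) = -7 + (0 - m) = -7 - m)
M(Q) = 1/(-7 + Q) (M(Q) = 1/(Q + (-7 - 0*Q*(-5))) = 1/(Q + (-7 - 0*(-5))) = 1/(Q + (-7 - 1*0)) = 1/(Q + (-7 + 0)) = 1/(Q - 7) = 1/(-7 + Q))
1/M(33 - 1*13) = 1/(1/(-7 + (33 - 1*13))) = 1/(1/(-7 + (33 - 13))) = 1/(1/(-7 + 20)) = 1/(1/13) = 13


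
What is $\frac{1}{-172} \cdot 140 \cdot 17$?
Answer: $- \frac{595}{43} \approx -13.837$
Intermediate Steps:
$\frac{1}{-172} \cdot 140 \cdot 17 = \left(- \frac{1}{172}\right) 140 \cdot 17 = \left(- \frac{35}{43}\right) 17 = - \frac{595}{43}$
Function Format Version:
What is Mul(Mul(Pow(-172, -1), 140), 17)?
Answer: Rational(-595, 43) ≈ -13.837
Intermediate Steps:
Mul(Mul(Pow(-172, -1), 140), 17) = Mul(Mul(Rational(-1, 172), 140), 17) = Mul(Rational(-35, 43), 17) = Rational(-595, 43)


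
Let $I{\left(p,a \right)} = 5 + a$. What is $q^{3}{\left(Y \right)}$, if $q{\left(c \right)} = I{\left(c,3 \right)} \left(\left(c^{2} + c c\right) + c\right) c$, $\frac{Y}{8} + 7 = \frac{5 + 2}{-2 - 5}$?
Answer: $-72071069652437958656$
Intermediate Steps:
$Y = -64$ ($Y = -56 + 8 \frac{5 + 2}{-2 - 5} = -56 + 8 \frac{7}{-7} = -56 + 8 \cdot 7 \left(- \frac{1}{7}\right) = -56 + 8 \left(-1\right) = -56 - 8 = -64$)
$q{\left(c \right)} = c \left(8 c + 16 c^{2}\right)$ ($q{\left(c \right)} = \left(5 + 3\right) \left(\left(c^{2} + c c\right) + c\right) c = 8 \left(\left(c^{2} + c^{2}\right) + c\right) c = 8 \left(2 c^{2} + c\right) c = 8 \left(c + 2 c^{2}\right) c = \left(8 c + 16 c^{2}\right) c = c \left(8 c + 16 c^{2}\right)$)
$q^{3}{\left(Y \right)} = \left(\left(-64\right)^{2} \left(8 + 16 \left(-64\right)\right)\right)^{3} = \left(4096 \left(8 - 1024\right)\right)^{3} = \left(4096 \left(-1016\right)\right)^{3} = \left(-4161536\right)^{3} = -72071069652437958656$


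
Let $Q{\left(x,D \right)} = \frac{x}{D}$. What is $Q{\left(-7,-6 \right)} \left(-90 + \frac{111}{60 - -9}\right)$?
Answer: $- \frac{14231}{138} \approx -103.12$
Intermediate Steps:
$Q{\left(-7,-6 \right)} \left(-90 + \frac{111}{60 - -9}\right) = - \frac{7}{-6} \left(-90 + \frac{111}{60 - -9}\right) = \left(-7\right) \left(- \frac{1}{6}\right) \left(-90 + \frac{111}{60 + 9}\right) = \frac{7 \left(-90 + \frac{111}{69}\right)}{6} = \frac{7 \left(-90 + 111 \cdot \frac{1}{69}\right)}{6} = \frac{7 \left(-90 + \frac{37}{23}\right)}{6} = \frac{7}{6} \left(- \frac{2033}{23}\right) = - \frac{14231}{138}$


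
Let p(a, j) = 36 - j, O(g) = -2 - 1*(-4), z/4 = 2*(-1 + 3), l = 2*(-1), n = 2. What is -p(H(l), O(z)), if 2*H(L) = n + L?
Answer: -34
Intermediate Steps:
l = -2
z = 16 (z = 4*(2*(-1 + 3)) = 4*(2*2) = 4*4 = 16)
H(L) = 1 + L/2 (H(L) = (2 + L)/2 = 1 + L/2)
O(g) = 2 (O(g) = -2 + 4 = 2)
-p(H(l), O(z)) = -(36 - 1*2) = -(36 - 2) = -1*34 = -34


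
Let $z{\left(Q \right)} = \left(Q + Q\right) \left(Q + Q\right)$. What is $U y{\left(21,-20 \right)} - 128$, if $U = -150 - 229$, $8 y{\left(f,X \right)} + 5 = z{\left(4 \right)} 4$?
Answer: $- \frac{96153}{8} \approx -12019.0$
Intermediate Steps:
$z{\left(Q \right)} = 4 Q^{2}$ ($z{\left(Q \right)} = 2 Q 2 Q = 4 Q^{2}$)
$y{\left(f,X \right)} = \frac{251}{8}$ ($y{\left(f,X \right)} = - \frac{5}{8} + \frac{4 \cdot 4^{2} \cdot 4}{8} = - \frac{5}{8} + \frac{4 \cdot 16 \cdot 4}{8} = - \frac{5}{8} + \frac{64 \cdot 4}{8} = - \frac{5}{8} + \frac{1}{8} \cdot 256 = - \frac{5}{8} + 32 = \frac{251}{8}$)
$U = -379$
$U y{\left(21,-20 \right)} - 128 = \left(-379\right) \frac{251}{8} - 128 = - \frac{95129}{8} - 128 = - \frac{96153}{8}$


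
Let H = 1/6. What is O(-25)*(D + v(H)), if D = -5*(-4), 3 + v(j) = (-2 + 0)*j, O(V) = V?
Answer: -1250/3 ≈ -416.67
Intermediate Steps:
H = ⅙ ≈ 0.16667
v(j) = -3 - 2*j (v(j) = -3 + (-2 + 0)*j = -3 - 2*j)
D = 20
O(-25)*(D + v(H)) = -25*(20 + (-3 - 2*⅙)) = -25*(20 + (-3 - ⅓)) = -25*(20 - 10/3) = -25*50/3 = -1250/3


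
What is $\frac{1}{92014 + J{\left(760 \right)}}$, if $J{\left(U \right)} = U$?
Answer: $\frac{1}{92774} \approx 1.0779 \cdot 10^{-5}$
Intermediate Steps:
$\frac{1}{92014 + J{\left(760 \right)}} = \frac{1}{92014 + 760} = \frac{1}{92774}$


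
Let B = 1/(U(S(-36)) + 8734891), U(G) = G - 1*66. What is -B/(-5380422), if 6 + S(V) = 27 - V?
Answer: 1/46997351280204 ≈ 2.1278e-14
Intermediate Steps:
S(V) = 21 - V (S(V) = -6 + (27 - V) = 21 - V)
U(G) = -66 + G (U(G) = G - 66 = -66 + G)
B = 1/8734882 (B = 1/((-66 + (21 - 1*(-36))) + 8734891) = 1/((-66 + (21 + 36)) + 8734891) = 1/((-66 + 57) + 8734891) = 1/(-9 + 8734891) = 1/8734882 ≈ 1.1448e-7)
-B/(-5380422) = -1/(8734882*(-5380422)) = -(-1)/(8734882*5380422) = -1*(-1/46997351280204) = 1/46997351280204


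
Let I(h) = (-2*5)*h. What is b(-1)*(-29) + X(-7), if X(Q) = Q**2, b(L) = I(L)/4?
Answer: -47/2 ≈ -23.500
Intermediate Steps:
I(h) = -10*h
b(L) = -5*L/2 (b(L) = -10*L/4 = -10*L*(1/4) = -5*L/2)
b(-1)*(-29) + X(-7) = -5/2*(-1)*(-29) + (-7)**2 = (5/2)*(-29) + 49 = -145/2 + 49 = -47/2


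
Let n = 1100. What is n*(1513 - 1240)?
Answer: 300300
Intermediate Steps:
n*(1513 - 1240) = 1100*(1513 - 1240) = 1100*273 = 300300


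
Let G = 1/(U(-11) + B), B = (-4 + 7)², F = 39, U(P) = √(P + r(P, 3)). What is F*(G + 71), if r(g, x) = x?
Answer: 246792/89 - 78*I*√2/89 ≈ 2772.9 - 1.2394*I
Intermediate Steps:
U(P) = √(3 + P) (U(P) = √(P + 3) = √(3 + P))
B = 9 (B = 3² = 9)
G = 1/(9 + 2*I*√2) (G = 1/(√(3 - 11) + 9) = 1/(√(-8) + 9) = 1/(2*I*√2 + 9) = 1/(9 + 2*I*√2) ≈ 0.10112 - 0.03178*I)
F*(G + 71) = 39*((9/89 - 2*I*√2/89) + 71) = 39*(6328/89 - 2*I*√2/89) = 246792/89 - 78*I*√2/89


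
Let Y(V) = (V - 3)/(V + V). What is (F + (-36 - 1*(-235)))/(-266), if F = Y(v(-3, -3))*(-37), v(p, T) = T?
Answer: -81/133 ≈ -0.60902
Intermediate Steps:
Y(V) = (-3 + V)/(2*V) (Y(V) = (-3 + V)/((2*V)) = (-3 + V)*(1/(2*V)) = (-3 + V)/(2*V))
F = -37 (F = ((½)*(-3 - 3)/(-3))*(-37) = ((½)*(-⅓)*(-6))*(-37) = 1*(-37) = -37)
(F + (-36 - 1*(-235)))/(-266) = (-37 + (-36 - 1*(-235)))/(-266) = (-37 + (-36 + 235))*(-1/266) = (-37 + 199)*(-1/266) = 162*(-1/266) = -81/133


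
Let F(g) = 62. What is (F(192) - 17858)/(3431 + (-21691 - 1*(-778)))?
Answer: 8898/8741 ≈ 1.0180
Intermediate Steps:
(F(192) - 17858)/(3431 + (-21691 - 1*(-778))) = (62 - 17858)/(3431 + (-21691 - 1*(-778))) = -17796/(3431 + (-21691 + 778)) = -17796/(3431 - 20913) = -17796/(-17482) = -17796*(-1/17482) = 8898/8741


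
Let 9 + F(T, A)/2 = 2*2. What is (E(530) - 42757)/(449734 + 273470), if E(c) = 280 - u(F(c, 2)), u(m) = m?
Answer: -42467/723204 ≈ -0.058721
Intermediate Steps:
F(T, A) = -10 (F(T, A) = -18 + 2*(2*2) = -18 + 2*4 = -18 + 8 = -10)
E(c) = 290 (E(c) = 280 - 1*(-10) = 280 + 10 = 290)
(E(530) - 42757)/(449734 + 273470) = (290 - 42757)/(449734 + 273470) = -42467/723204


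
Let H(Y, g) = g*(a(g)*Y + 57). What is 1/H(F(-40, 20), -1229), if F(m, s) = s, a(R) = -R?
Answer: -1/30278873 ≈ -3.3026e-8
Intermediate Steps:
H(Y, g) = g*(57 - Y*g) (H(Y, g) = g*((-g)*Y + 57) = g*(-Y*g + 57) = g*(57 - Y*g))
1/H(F(-40, 20), -1229) = 1/(-1229*(57 - 1*20*(-1229))) = 1/(-1229*(57 + 24580)) = 1/(-1229*24637) = 1/(-30278873) = -1/30278873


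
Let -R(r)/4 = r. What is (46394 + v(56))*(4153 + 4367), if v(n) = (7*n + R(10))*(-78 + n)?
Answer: 329298000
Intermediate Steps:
R(r) = -4*r
v(n) = (-78 + n)*(-40 + 7*n) (v(n) = (7*n - 4*10)*(-78 + n) = (7*n - 40)*(-78 + n) = (-40 + 7*n)*(-78 + n) = (-78 + n)*(-40 + 7*n))
(46394 + v(56))*(4153 + 4367) = (46394 + (3120 - 586*56 + 7*56²))*(4153 + 4367) = (46394 + (3120 - 32816 + 7*3136))*8520 = (46394 + (3120 - 32816 + 21952))*8520 = (46394 - 7744)*8520 = 38650*8520 = 329298000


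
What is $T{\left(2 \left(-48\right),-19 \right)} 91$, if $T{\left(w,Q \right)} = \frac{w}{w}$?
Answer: $91$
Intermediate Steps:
$T{\left(w,Q \right)} = 1$
$T{\left(2 \left(-48\right),-19 \right)} 91 = 1 \cdot 91 = 91$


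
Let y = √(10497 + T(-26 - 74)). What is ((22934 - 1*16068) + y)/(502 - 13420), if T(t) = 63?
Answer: -3433/6459 - 4*√165/6459 ≈ -0.53946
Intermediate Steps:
y = 8*√165 (y = √(10497 + 63) = √10560 = 8*√165 ≈ 102.76)
((22934 - 1*16068) + y)/(502 - 13420) = ((22934 - 1*16068) + 8*√165)/(502 - 13420) = ((22934 - 16068) + 8*√165)/(-12918) = (6866 + 8*√165)*(-1/12918) = -3433/6459 - 4*√165/6459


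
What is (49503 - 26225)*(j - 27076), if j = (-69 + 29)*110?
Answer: -732698328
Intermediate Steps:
j = -4400 (j = -40*110 = -4400)
(49503 - 26225)*(j - 27076) = (49503 - 26225)*(-4400 - 27076) = 23278*(-31476) = -732698328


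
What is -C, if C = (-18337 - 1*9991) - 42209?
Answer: 70537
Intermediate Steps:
C = -70537 (C = (-18337 - 9991) - 42209 = -28328 - 42209 = -70537)
-C = -1*(-70537) = 70537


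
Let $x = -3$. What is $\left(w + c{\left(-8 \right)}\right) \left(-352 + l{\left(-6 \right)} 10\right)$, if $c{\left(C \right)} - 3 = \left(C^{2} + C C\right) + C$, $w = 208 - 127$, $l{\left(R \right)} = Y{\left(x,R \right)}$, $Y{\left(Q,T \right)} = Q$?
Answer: $-77928$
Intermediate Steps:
$l{\left(R \right)} = -3$
$w = 81$ ($w = 208 - 127 = 81$)
$c{\left(C \right)} = 3 + C + 2 C^{2}$ ($c{\left(C \right)} = 3 + \left(\left(C^{2} + C C\right) + C\right) = 3 + \left(\left(C^{2} + C^{2}\right) + C\right) = 3 + \left(2 C^{2} + C\right) = 3 + \left(C + 2 C^{2}\right) = 3 + C + 2 C^{2}$)
$\left(w + c{\left(-8 \right)}\right) \left(-352 + l{\left(-6 \right)} 10\right) = \left(81 + \left(3 - 8 + 2 \left(-8\right)^{2}\right)\right) \left(-352 - 30\right) = \left(81 + \left(3 - 8 + 2 \cdot 64\right)\right) \left(-352 - 30\right) = \left(81 + \left(3 - 8 + 128\right)\right) \left(-382\right) = \left(81 + 123\right) \left(-382\right) = 204 \left(-382\right) = -77928$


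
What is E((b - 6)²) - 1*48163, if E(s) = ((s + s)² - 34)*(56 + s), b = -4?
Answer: 6186533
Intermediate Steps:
E(s) = (-34 + 4*s²)*(56 + s) (E(s) = ((2*s)² - 34)*(56 + s) = (4*s² - 34)*(56 + s) = (-34 + 4*s²)*(56 + s))
E((b - 6)²) - 1*48163 = (-1904 - 34*(-4 - 6)² + 4*((-4 - 6)²)³ + 224*((-4 - 6)²)²) - 1*48163 = (-1904 - 34*(-10)² + 4*((-10)²)³ + 224*((-10)²)²) - 48163 = (-1904 - 34*100 + 4*100³ + 224*100²) - 48163 = (-1904 - 3400 + 4*1000000 + 224*10000) - 48163 = (-1904 - 3400 + 4000000 + 2240000) - 48163 = 6234696 - 48163 = 6186533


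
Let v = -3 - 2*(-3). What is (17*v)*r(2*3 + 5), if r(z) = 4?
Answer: 204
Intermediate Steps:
v = 3 (v = -3 + 6 = 3)
(17*v)*r(2*3 + 5) = (17*3)*4 = 51*4 = 204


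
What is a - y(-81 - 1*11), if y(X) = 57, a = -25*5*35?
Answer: -4432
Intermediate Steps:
a = -4375 (a = -125*35 = -4375)
a - y(-81 - 1*11) = -4375 - 1*57 = -4375 - 57 = -4432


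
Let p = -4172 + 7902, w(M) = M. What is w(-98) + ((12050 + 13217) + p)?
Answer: 28899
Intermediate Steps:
p = 3730
w(-98) + ((12050 + 13217) + p) = -98 + ((12050 + 13217) + 3730) = -98 + (25267 + 3730) = -98 + 28997 = 28899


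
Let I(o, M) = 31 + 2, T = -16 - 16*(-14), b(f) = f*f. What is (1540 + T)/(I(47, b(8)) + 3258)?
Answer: 1748/3291 ≈ 0.53115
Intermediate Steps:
b(f) = f²
T = 208 (T = -16 + 224 = 208)
I(o, M) = 33
(1540 + T)/(I(47, b(8)) + 3258) = (1540 + 208)/(33 + 3258) = 1748/3291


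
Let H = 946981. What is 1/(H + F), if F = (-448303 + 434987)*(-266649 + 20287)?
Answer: 1/3281503373 ≈ 3.0474e-10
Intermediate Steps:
F = 3280556392 (F = -13316*(-246362) = 3280556392)
1/(H + F) = 1/(946981 + 3280556392) = 1/3281503373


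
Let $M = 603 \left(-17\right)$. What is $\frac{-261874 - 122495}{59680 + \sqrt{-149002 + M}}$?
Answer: $- \frac{739972320}{114898763} + \frac{12399 i \sqrt{159253}}{114898763} \approx -6.4402 + 0.043064 i$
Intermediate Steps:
$M = -10251$
$\frac{-261874 - 122495}{59680 + \sqrt{-149002 + M}} = \frac{-261874 - 122495}{59680 + \sqrt{-149002 - 10251}} = - \frac{384369}{59680 + \sqrt{-159253}} = - \frac{384369}{59680 + i \sqrt{159253}}$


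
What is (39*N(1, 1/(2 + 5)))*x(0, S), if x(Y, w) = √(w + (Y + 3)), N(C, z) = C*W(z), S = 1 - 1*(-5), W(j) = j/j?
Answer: 117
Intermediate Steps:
W(j) = 1
S = 6 (S = 1 + 5 = 6)
N(C, z) = C (N(C, z) = C*1 = C)
x(Y, w) = √(3 + Y + w) (x(Y, w) = √(w + (3 + Y)) = √(3 + Y + w))
(39*N(1, 1/(2 + 5)))*x(0, S) = (39*1)*√(3 + 0 + 6) = 39*√9 = 39*3 = 117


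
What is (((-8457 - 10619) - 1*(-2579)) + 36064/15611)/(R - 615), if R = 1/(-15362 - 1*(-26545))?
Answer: 2879606877349/107365339384 ≈ 26.821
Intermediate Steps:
R = 1/11183 (R = 1/(-15362 + 26545) = 1/11183 ≈ 8.9421e-5)
(((-8457 - 10619) - 1*(-2579)) + 36064/15611)/(R - 615) = (((-8457 - 10619) - 1*(-2579)) + 36064/15611)/(1/11183 - 615) = ((-19076 + 2579) + 36064*(1/15611))/(-6877544/11183) = (-16497 + 36064/15611)*(-11183/6877544) = -257498603/15611*(-11183/6877544) = 2879606877349/107365339384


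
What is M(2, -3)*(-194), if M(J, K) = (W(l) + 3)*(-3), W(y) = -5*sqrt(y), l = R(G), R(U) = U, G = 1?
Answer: -1164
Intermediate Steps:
l = 1
M(J, K) = 6 (M(J, K) = (-5*sqrt(1) + 3)*(-3) = (-5*1 + 3)*(-3) = (-5 + 3)*(-3) = -2*(-3) = 6)
M(2, -3)*(-194) = 6*(-194) = -1164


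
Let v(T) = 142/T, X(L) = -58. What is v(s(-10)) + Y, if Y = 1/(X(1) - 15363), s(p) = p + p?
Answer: -1094901/154210 ≈ -7.1001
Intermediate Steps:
s(p) = 2*p
Y = -1/15421 (Y = 1/(-58 - 15363) = 1/(-15421) = -1/15421 ≈ -6.4847e-5)
v(s(-10)) + Y = 142/((2*(-10))) - 1/15421 = 142/(-20) - 1/15421 = 142*(-1/20) - 1/15421 = -71/10 - 1/15421 = -1094901/154210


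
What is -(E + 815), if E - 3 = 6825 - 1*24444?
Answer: 16801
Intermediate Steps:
E = -17616 (E = 3 + (6825 - 1*24444) = 3 + (6825 - 24444) = 3 - 17619 = -17616)
-(E + 815) = -(-17616 + 815) = -1*(-16801) = 16801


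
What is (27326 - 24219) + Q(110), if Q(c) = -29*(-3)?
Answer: 3194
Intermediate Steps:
Q(c) = 87
(27326 - 24219) + Q(110) = (27326 - 24219) + 87 = 3107 + 87 = 3194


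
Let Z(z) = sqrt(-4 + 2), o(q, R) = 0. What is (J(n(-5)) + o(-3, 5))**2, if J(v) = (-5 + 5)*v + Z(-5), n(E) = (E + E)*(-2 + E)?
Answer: -2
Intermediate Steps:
n(E) = 2*E*(-2 + E) (n(E) = (2*E)*(-2 + E) = 2*E*(-2 + E))
Z(z) = I*sqrt(2) (Z(z) = sqrt(-2) = I*sqrt(2))
J(v) = I*sqrt(2) (J(v) = (-5 + 5)*v + I*sqrt(2) = 0*v + I*sqrt(2) = 0 + I*sqrt(2) = I*sqrt(2))
(J(n(-5)) + o(-3, 5))**2 = (I*sqrt(2) + 0)**2 = (I*sqrt(2))**2 = -2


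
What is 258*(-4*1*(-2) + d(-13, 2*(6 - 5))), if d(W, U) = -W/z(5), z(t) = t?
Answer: 13674/5 ≈ 2734.8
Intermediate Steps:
d(W, U) = -W/5
258*(-4*1*(-2) + d(-13, 2*(6 - 5))) = 258*(-4*1*(-2) - 1/5*(-13)) = 258*(-4*(-2) + 13/5) = 258*(8 + 13/5) = 258*(53/5) = 13674/5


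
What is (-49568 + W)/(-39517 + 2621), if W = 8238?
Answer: 20665/18448 ≈ 1.1202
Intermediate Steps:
(-49568 + W)/(-39517 + 2621) = (-49568 + 8238)/(-39517 + 2621) = -41330/(-36896) = -41330*(-1/36896) = 20665/18448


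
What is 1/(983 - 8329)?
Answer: -1/7346 ≈ -0.00013613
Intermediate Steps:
1/(983 - 8329) = 1/(-7346) = -1/7346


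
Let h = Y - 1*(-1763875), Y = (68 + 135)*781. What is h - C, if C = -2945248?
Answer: 4867666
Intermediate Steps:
Y = 158543 (Y = 203*781 = 158543)
h = 1922418 (h = 158543 - 1*(-1763875) = 158543 + 1763875 = 1922418)
h - C = 1922418 - 1*(-2945248) = 1922418 + 2945248 = 4867666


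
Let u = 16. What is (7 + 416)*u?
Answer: 6768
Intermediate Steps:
(7 + 416)*u = (7 + 416)*16 = 423*16 = 6768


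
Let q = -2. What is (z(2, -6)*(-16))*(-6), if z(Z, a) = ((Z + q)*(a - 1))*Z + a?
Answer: -576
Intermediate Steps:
z(Z, a) = a + Z*(-1 + a)*(-2 + Z) (z(Z, a) = ((Z - 2)*(a - 1))*Z + a = ((-2 + Z)*(-1 + a))*Z + a = ((-1 + a)*(-2 + Z))*Z + a = Z*(-1 + a)*(-2 + Z) + a = a + Z*(-1 + a)*(-2 + Z))
(z(2, -6)*(-16))*(-6) = ((-6 - 1*2**2 + 2*2 - 6*2**2 - 2*2*(-6))*(-16))*(-6) = ((-6 - 1*4 + 4 - 6*4 + 24)*(-16))*(-6) = ((-6 - 4 + 4 - 24 + 24)*(-16))*(-6) = -6*(-16)*(-6) = 96*(-6) = -576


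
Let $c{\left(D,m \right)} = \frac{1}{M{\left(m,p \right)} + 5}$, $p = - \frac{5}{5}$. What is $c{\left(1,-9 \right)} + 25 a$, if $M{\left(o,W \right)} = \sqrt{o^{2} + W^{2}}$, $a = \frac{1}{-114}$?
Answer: $- \frac{35}{114} + \frac{\sqrt{82}}{57} \approx -0.14815$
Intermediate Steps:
$p = -1$ ($p = \left(-5\right) \frac{1}{5} = -1$)
$a = - \frac{1}{114} \approx -0.0087719$
$M{\left(o,W \right)} = \sqrt{W^{2} + o^{2}}$
$c{\left(D,m \right)} = \frac{1}{5 + \sqrt{1 + m^{2}}}$ ($c{\left(D,m \right)} = \frac{1}{\sqrt{\left(-1\right)^{2} + m^{2}} + 5} = \frac{1}{\sqrt{1 + m^{2}} + 5} = \frac{1}{5 + \sqrt{1 + m^{2}}}$)
$c{\left(1,-9 \right)} + 25 a = \frac{1}{5 + \sqrt{1 + \left(-9\right)^{2}}} + 25 \left(- \frac{1}{114}\right) = \frac{1}{5 + \sqrt{1 + 81}} - \frac{25}{114} = \frac{1}{5 + \sqrt{82}} - \frac{25}{114} = - \frac{25}{114} + \frac{1}{5 + \sqrt{82}}$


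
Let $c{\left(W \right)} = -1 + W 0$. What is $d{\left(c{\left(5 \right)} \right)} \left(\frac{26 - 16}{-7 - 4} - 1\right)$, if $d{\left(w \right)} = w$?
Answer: $\frac{21}{11} \approx 1.9091$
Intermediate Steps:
$c{\left(W \right)} = -1$ ($c{\left(W \right)} = -1 + 0 = -1$)
$d{\left(c{\left(5 \right)} \right)} \left(\frac{26 - 16}{-7 - 4} - 1\right) = - (\frac{26 - 16}{-7 - 4} - 1) = - (\frac{10}{-11} - 1) = - (10 \left(- \frac{1}{11}\right) - 1) = - (- \frac{10}{11} - 1) = \left(-1\right) \left(- \frac{21}{11}\right) = \frac{21}{11}$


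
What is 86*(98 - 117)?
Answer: -1634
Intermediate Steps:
86*(98 - 117) = 86*(-19) = -1634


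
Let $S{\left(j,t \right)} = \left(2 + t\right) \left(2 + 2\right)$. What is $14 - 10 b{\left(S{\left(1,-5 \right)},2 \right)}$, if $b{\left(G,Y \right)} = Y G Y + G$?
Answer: $614$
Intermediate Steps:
$S{\left(j,t \right)} = 8 + 4 t$ ($S{\left(j,t \right)} = \left(2 + t\right) 4 = 8 + 4 t$)
$b{\left(G,Y \right)} = G + G Y^{2}$ ($b{\left(G,Y \right)} = G Y Y + G = G Y^{2} + G = G + G Y^{2}$)
$14 - 10 b{\left(S{\left(1,-5 \right)},2 \right)} = 14 - 10 \left(8 + 4 \left(-5\right)\right) \left(1 + 2^{2}\right) = 14 - 10 \left(8 - 20\right) \left(1 + 4\right) = 14 - 10 \left(\left(-12\right) 5\right) = 14 - -600 = 14 + 600 = 614$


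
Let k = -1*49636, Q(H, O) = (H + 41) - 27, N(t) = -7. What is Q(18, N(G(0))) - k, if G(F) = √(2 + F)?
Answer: 49668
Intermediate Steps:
Q(H, O) = 14 + H (Q(H, O) = (41 + H) - 27 = 14 + H)
k = -49636
Q(18, N(G(0))) - k = (14 + 18) - 1*(-49636) = 32 + 49636 = 49668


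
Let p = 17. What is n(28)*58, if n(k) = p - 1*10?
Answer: 406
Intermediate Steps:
n(k) = 7 (n(k) = 17 - 1*10 = 17 - 10 = 7)
n(28)*58 = 7*58 = 406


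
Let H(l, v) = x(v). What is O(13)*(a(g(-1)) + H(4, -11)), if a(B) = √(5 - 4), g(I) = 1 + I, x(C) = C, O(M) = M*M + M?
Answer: -1820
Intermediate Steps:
O(M) = M + M² (O(M) = M² + M = M + M²)
a(B) = 1 (a(B) = √1 = 1)
H(l, v) = v
O(13)*(a(g(-1)) + H(4, -11)) = (13*(1 + 13))*(1 - 11) = (13*14)*(-10) = 182*(-10) = -1820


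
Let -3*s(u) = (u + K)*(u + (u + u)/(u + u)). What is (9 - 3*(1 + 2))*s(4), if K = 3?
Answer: 0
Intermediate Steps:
s(u) = -(1 + u)*(3 + u)/3 (s(u) = -(u + 3)*(u + (u + u)/(u + u))/3 = -(3 + u)*(u + (2*u)/((2*u)))/3 = -(3 + u)*(u + (2*u)*(1/(2*u)))/3 = -(3 + u)*(u + 1)/3 = -(3 + u)*(1 + u)/3 = -(1 + u)*(3 + u)/3)
(9 - 3*(1 + 2))*s(4) = (9 - 3*(1 + 2))*(-1 - 4/3*4 - ⅓*4²) = (9 - 3*3)*(-1 - 16/3 - ⅓*16) = (9 - 9)*(-1 - 16/3 - 16/3) = 0*(-35/3) = 0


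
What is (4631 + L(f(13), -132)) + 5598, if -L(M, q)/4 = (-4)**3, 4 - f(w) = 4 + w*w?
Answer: 10485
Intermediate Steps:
f(w) = -w**2 (f(w) = 4 - (4 + w*w) = 4 - (4 + w**2) = 4 + (-4 - w**2) = -w**2)
L(M, q) = 256 (L(M, q) = -4*(-4)**3 = -4*(-64) = 256)
(4631 + L(f(13), -132)) + 5598 = (4631 + 256) + 5598 = 4887 + 5598 = 10485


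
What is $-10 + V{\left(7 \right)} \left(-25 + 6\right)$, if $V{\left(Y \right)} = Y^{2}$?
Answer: $-941$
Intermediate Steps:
$-10 + V{\left(7 \right)} \left(-25 + 6\right) = -10 + 7^{2} \left(-25 + 6\right) = -10 + 49 \left(-19\right) = -10 - 931 = -941$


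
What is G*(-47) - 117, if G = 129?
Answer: -6180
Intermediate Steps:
G*(-47) - 117 = 129*(-47) - 117 = -6063 - 117 = -6180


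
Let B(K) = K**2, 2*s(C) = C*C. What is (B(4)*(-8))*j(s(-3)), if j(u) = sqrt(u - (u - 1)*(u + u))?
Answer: -384*I*sqrt(3) ≈ -665.11*I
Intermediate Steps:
s(C) = C**2/2 (s(C) = (C*C)/2 = C**2/2)
j(u) = sqrt(u - 2*u*(-1 + u)) (j(u) = sqrt(u - (-1 + u)*2*u) = sqrt(u - 2*u*(-1 + u)))
(B(4)*(-8))*j(s(-3)) = (4**2*(-8))*sqrt(((1/2)*(-3)**2)*(3 - (-3)**2)) = (16*(-8))*sqrt(((1/2)*9)*(3 - 9)) = -128*3*sqrt(2)*sqrt(3 - 2*9/2)/2 = -128*3*sqrt(2)*sqrt(3 - 9)/2 = -128*3*I*sqrt(3) = -384*I*sqrt(3)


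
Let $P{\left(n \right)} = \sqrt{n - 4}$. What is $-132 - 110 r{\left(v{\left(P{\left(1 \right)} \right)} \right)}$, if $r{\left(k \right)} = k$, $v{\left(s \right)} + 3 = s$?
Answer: $198 - 110 i \sqrt{3} \approx 198.0 - 190.53 i$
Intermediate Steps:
$P{\left(n \right)} = \sqrt{-4 + n}$
$v{\left(s \right)} = -3 + s$
$-132 - 110 r{\left(v{\left(P{\left(1 \right)} \right)} \right)} = -132 - 110 \left(-3 + \sqrt{-4 + 1}\right) = -132 - 110 \left(-3 + \sqrt{-3}\right) = -132 - 110 \left(-3 + i \sqrt{3}\right) = -132 + \left(330 - 110 i \sqrt{3}\right) = 198 - 110 i \sqrt{3}$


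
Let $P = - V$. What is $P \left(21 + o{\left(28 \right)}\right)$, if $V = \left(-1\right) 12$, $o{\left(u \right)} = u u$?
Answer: $9660$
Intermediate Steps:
$o{\left(u \right)} = u^{2}$
$V = -12$
$P = 12$ ($P = \left(-1\right) \left(-12\right) = 12$)
$P \left(21 + o{\left(28 \right)}\right) = 12 \left(21 + 28^{2}\right) = 12 \left(21 + 784\right) = 12 \cdot 805 = 9660$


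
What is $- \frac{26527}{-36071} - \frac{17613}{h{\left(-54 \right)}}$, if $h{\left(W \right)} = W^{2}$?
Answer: $- \frac{61996199}{11687004} \approx -5.3047$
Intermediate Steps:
$- \frac{26527}{-36071} - \frac{17613}{h{\left(-54 \right)}} = - \frac{26527}{-36071} - \frac{17613}{\left(-54\right)^{2}} = \left(-26527\right) \left(- \frac{1}{36071}\right) - \frac{17613}{2916} = \frac{26527}{36071} - \frac{1957}{324} = - \frac{61996199}{11687004}$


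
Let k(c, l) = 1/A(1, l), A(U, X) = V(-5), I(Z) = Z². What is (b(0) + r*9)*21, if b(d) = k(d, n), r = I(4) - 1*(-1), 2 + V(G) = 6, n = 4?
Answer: 12873/4 ≈ 3218.3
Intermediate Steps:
V(G) = 4 (V(G) = -2 + 6 = 4)
A(U, X) = 4
r = 17 (r = 4² - 1*(-1) = 16 + 1 = 17)
k(c, l) = ¼ (k(c, l) = 1/4 = ¼)
b(d) = ¼
(b(0) + r*9)*21 = (¼ + 17*9)*21 = (¼ + 153)*21 = (613/4)*21 = 12873/4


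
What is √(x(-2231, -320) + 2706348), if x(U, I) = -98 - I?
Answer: 3*√300730 ≈ 1645.2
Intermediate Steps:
√(x(-2231, -320) + 2706348) = √((-98 - 1*(-320)) + 2706348) = √((-98 + 320) + 2706348) = √(222 + 2706348) = √2706570 = 3*√300730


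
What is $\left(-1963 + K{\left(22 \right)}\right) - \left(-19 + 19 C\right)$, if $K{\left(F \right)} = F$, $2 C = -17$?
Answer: $- \frac{3521}{2} \approx -1760.5$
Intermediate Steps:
$C = - \frac{17}{2}$ ($C = \frac{1}{2} \left(-17\right) = - \frac{17}{2} \approx -8.5$)
$\left(-1963 + K{\left(22 \right)}\right) - \left(-19 + 19 C\right) = \left(-1963 + 22\right) + \left(19 - - \frac{323}{2}\right) = -1941 + \left(19 + \frac{323}{2}\right) = -1941 + \frac{361}{2} = - \frac{3521}{2}$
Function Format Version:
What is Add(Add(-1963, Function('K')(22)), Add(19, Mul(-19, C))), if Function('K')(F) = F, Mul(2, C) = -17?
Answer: Rational(-3521, 2) ≈ -1760.5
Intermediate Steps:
C = Rational(-17, 2) (C = Mul(Rational(1, 2), -17) = Rational(-17, 2) ≈ -8.5000)
Add(Add(-1963, Function('K')(22)), Add(19, Mul(-19, C))) = Add(Add(-1963, 22), Add(19, Mul(-19, Rational(-17, 2)))) = Add(-1941, Add(19, Rational(323, 2))) = Add(-1941, Rational(361, 2)) = Rational(-3521, 2)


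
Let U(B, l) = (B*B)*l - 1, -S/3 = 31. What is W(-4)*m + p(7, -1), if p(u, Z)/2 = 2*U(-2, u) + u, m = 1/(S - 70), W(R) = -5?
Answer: 19891/163 ≈ 122.03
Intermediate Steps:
S = -93 (S = -3*31 = -93)
U(B, l) = -1 + l*B² (U(B, l) = B²*l - 1 = l*B² - 1 = -1 + l*B²)
m = -1/163 (m = 1/(-93 - 70) = 1/(-163) = -1/163 ≈ -0.0061350)
p(u, Z) = -4 + 18*u (p(u, Z) = 2*(2*(-1 + u*(-2)²) + u) = 2*(2*(-1 + u*4) + u) = 2*(2*(-1 + 4*u) + u) = 2*((-2 + 8*u) + u) = 2*(-2 + 9*u) = -4 + 18*u)
W(-4)*m + p(7, -1) = -5*(-1/163) + (-4 + 18*7) = 5/163 + (-4 + 126) = 5/163 + 122 = 19891/163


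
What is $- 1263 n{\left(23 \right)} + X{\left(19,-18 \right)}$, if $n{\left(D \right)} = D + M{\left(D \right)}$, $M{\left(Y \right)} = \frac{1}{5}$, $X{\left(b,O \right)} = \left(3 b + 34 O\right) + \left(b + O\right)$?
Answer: $- \frac{149278}{5} \approx -29856.0$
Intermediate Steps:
$X{\left(b,O \right)} = 4 b + 35 O$ ($X{\left(b,O \right)} = \left(3 b + 34 O\right) + \left(O + b\right) = 4 b + 35 O$)
$M{\left(Y \right)} = \frac{1}{5}$
$n{\left(D \right)} = \frac{1}{5} + D$ ($n{\left(D \right)} = D + \frac{1}{5} = \frac{1}{5} + D$)
$- 1263 n{\left(23 \right)} + X{\left(19,-18 \right)} = - 1263 \left(\frac{1}{5} + 23\right) + \left(4 \cdot 19 + 35 \left(-18\right)\right) = \left(-1263\right) \frac{116}{5} + \left(76 - 630\right) = - \frac{146508}{5} - 554 = - \frac{149278}{5}$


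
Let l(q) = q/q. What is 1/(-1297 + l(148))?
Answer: -1/1296 ≈ -0.00077160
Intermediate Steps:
l(q) = 1
1/(-1297 + l(148)) = 1/(-1297 + 1) = 1/(-1296) = -1/1296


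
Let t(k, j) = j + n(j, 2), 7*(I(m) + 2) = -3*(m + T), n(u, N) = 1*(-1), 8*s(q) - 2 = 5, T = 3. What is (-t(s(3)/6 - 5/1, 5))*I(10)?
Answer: 212/7 ≈ 30.286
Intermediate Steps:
s(q) = 7/8 (s(q) = ¼ + (⅛)*5 = ¼ + 5/8 = 7/8)
n(u, N) = -1
I(m) = -23/7 - 3*m/7 (I(m) = -2 + (-3*(m + 3))/7 = -2 + (-3*(3 + m))/7 = -2 + (-9 - 3*m)/7 = -2 + (-9/7 - 3*m/7) = -23/7 - 3*m/7)
t(k, j) = -1 + j (t(k, j) = j - 1 = -1 + j)
(-t(s(3)/6 - 5/1, 5))*I(10) = (-(-1 + 5))*(-23/7 - 3/7*10) = (-1*4)*(-23/7 - 30/7) = -4*(-53/7) = 212/7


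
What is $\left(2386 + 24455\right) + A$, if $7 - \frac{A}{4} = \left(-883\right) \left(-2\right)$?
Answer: $19805$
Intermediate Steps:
$A = -7036$ ($A = 28 - 4 \left(\left(-883\right) \left(-2\right)\right) = 28 - 7064 = -7036$)
$\left(2386 + 24455\right) + A = \left(2386 + 24455\right) - 7036 = 26841 - 7036 = 19805$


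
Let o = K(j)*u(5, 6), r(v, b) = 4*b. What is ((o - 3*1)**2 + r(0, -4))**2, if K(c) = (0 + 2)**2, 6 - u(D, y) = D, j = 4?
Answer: 225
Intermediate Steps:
u(D, y) = 6 - D
K(c) = 4 (K(c) = 2**2 = 4)
o = 4 (o = 4*(6 - 1*5) = 4*(6 - 5) = 4*1 = 4)
((o - 3*1)**2 + r(0, -4))**2 = ((4 - 3*1)**2 + 4*(-4))**2 = ((4 - 3)**2 - 16)**2 = (1**2 - 16)**2 = (1 - 16)**2 = (-15)**2 = 225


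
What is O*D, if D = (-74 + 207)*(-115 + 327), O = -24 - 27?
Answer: -1437996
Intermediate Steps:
O = -51
D = 28196 (D = 133*212 = 28196)
O*D = -51*28196 = -1437996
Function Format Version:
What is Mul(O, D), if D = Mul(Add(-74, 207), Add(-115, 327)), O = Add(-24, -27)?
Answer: -1437996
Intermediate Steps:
O = -51
D = 28196 (D = Mul(133, 212) = 28196)
Mul(O, D) = Mul(-51, 28196) = -1437996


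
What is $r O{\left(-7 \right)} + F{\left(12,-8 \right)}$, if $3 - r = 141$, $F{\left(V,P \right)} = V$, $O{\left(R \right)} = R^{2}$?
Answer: $-6750$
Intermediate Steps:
$r = -138$ ($r = 3 - 141 = -138$)
$r O{\left(-7 \right)} + F{\left(12,-8 \right)} = - 138 \left(-7\right)^{2} + 12 = \left(-138\right) 49 + 12 = -6762 + 12 = -6750$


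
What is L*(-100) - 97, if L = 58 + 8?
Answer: -6697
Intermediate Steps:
L = 66
L*(-100) - 97 = 66*(-100) - 97 = -6600 - 97 = -6697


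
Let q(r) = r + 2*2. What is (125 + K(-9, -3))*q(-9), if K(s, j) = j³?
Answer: -490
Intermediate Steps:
q(r) = 4 + r (q(r) = r + 4 = 4 + r)
(125 + K(-9, -3))*q(-9) = (125 + (-3)³)*(4 - 9) = (125 - 27)*(-5) = 98*(-5) = -490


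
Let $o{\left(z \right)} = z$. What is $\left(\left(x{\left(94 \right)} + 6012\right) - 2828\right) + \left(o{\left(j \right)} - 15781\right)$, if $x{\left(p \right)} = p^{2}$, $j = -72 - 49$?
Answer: $-3882$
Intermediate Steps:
$j = -121$
$\left(\left(x{\left(94 \right)} + 6012\right) - 2828\right) + \left(o{\left(j \right)} - 15781\right) = \left(\left(94^{2} + 6012\right) - 2828\right) - 15902 = \left(\left(8836 + 6012\right) - 2828\right) - 15902 = \left(14848 - 2828\right) - 15902 = 12020 - 15902 = -3882$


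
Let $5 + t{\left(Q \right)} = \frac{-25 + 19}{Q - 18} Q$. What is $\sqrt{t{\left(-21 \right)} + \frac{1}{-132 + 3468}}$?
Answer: $\frac{i \sqrt{3869932638}}{21684} \approx 2.8689 i$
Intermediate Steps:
$t{\left(Q \right)} = -5 - \frac{6 Q}{-18 + Q}$ ($t{\left(Q \right)} = -5 + \frac{-25 + 19}{Q - 18} Q = -5 + - \frac{6}{-18 + Q} Q = -5 - \frac{6 Q}{-18 + Q}$)
$\sqrt{t{\left(-21 \right)} + \frac{1}{-132 + 3468}} = \sqrt{\frac{90 - -231}{-18 - 21} + \frac{1}{-132 + 3468}} = \sqrt{\frac{90 + 231}{-39} + \frac{1}{3336}} = \sqrt{\left(- \frac{1}{39}\right) 321 + \frac{1}{3336}} = \sqrt{- \frac{107}{13} + \frac{1}{3336}} = \sqrt{- \frac{356939}{43368}} = \frac{i \sqrt{3869932638}}{21684}$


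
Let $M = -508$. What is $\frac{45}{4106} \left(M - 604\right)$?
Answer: $- \frac{25020}{2053} \approx -12.187$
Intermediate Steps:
$\frac{45}{4106} \left(M - 604\right) = \frac{45}{4106} \left(-508 - 604\right) = 45 \cdot \frac{1}{4106} \left(-1112\right) = \frac{45}{4106} \left(-1112\right) = - \frac{25020}{2053}$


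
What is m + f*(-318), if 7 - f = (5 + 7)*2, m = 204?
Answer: 5610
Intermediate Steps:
f = -17 (f = 7 - (5 + 7)*2 = 7 - 12*2 = 7 - 1*24 = 7 - 24 = -17)
m + f*(-318) = 204 - 17*(-318) = 204 + 5406 = 5610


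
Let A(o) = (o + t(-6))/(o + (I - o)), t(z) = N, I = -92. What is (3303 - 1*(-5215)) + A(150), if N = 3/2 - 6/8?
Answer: 3134021/368 ≈ 8516.4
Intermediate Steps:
N = ¾ (N = 3*(½) - 6*⅛ = 3/2 - ¾ = ¾ ≈ 0.75000)
t(z) = ¾
A(o) = -3/368 - o/92 (A(o) = (o + ¾)/(o + (-92 - o)) = (¾ + o)/(-92) = (¾ + o)*(-1/92) = -3/368 - o/92)
(3303 - 1*(-5215)) + A(150) = (3303 - 1*(-5215)) + (-3/368 - 1/92*150) = (3303 + 5215) + (-3/368 - 75/46) = 8518 - 603/368 = 3134021/368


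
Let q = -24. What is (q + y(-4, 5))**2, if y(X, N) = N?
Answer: 361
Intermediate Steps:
(q + y(-4, 5))**2 = (-24 + 5)**2 = (-19)**2 = 361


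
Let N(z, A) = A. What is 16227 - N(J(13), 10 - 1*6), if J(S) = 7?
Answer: 16223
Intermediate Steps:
16227 - N(J(13), 10 - 1*6) = 16227 - (10 - 1*6) = 16227 - (10 - 6) = 16227 - 1*4 = 16227 - 4 = 16223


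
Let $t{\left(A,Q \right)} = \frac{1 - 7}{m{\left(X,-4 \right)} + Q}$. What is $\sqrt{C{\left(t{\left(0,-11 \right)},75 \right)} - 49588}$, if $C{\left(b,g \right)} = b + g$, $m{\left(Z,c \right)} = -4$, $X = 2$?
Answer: $\frac{3 i \sqrt{137535}}{5} \approx 222.51 i$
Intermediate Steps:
$t{\left(A,Q \right)} = - \frac{6}{-4 + Q}$ ($t{\left(A,Q \right)} = \frac{1 - 7}{-4 + Q} = - \frac{6}{-4 + Q}$)
$\sqrt{C{\left(t{\left(0,-11 \right)},75 \right)} - 49588} = \sqrt{\left(- \frac{6}{-4 - 11} + 75\right) - 49588} = \sqrt{\left(- \frac{6}{-15} + 75\right) - 49588} = \sqrt{\left(\left(-6\right) \left(- \frac{1}{15}\right) + 75\right) - 49588} = \sqrt{\left(\frac{2}{5} + 75\right) - 49588} = \sqrt{\frac{377}{5} - 49588} = \sqrt{- \frac{247563}{5}} = \frac{3 i \sqrt{137535}}{5}$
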